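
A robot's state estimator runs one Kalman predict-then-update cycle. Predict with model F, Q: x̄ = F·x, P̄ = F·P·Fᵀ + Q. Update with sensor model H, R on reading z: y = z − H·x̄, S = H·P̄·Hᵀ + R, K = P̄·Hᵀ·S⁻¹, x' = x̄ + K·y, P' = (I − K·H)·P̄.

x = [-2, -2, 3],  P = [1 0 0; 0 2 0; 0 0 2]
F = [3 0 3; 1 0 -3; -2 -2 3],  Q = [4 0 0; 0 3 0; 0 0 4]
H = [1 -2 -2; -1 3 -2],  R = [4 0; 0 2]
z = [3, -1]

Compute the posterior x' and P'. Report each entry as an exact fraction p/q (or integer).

x' = [-114681/78851, -101740/78851, -47441/78851]
P' = [773276/78851 288696/78851 55212/78851; 288696/78851 125702/78851 31952/78851; 55212/78851 31952/78851 36854/78851]

x̄ = F·x = [3, -11, 17]
P̄ = F·P·Fᵀ + Q = [31 -15 12; -15 22 -20; 12 -20 34]
y = z − H·x̄ = [12, 69]
S = H·P̄·Hᵀ + R = [111 -62; -62 745]
K = P̄·Hᵀ·S⁻¹ = [21365/78851 -8806/78851; -6653/78851 12253/78851; -20600/78851 -16532/78851]
x' = x̄ + K·y = [-114681/78851, -101740/78851, -47441/78851]
P' = (I − K·H)·P̄ = [773276/78851 288696/78851 55212/78851; 288696/78851 125702/78851 31952/78851; 55212/78851 31952/78851 36854/78851]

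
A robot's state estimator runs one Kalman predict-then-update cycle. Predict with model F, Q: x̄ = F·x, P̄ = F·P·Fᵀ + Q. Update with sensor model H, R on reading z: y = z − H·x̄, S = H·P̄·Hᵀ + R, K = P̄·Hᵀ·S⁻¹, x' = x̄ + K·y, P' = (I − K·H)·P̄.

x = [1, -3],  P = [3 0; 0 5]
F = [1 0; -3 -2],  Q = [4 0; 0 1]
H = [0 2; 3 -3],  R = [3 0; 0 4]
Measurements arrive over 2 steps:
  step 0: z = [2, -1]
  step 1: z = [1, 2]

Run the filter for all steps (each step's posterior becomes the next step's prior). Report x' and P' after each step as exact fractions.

step 0: x̄ = F·x = [1, 3]
step 0: P̄ = F·P·Fᵀ + Q = [7 -9; -9 48]
step 0: y = z − H·x̄ = [-4, 5]
step 0: S = H·P̄·Hᵀ + R = [195 -342; -342 661]
step 0: K = P̄·Hᵀ·S⁻¹ = [1506/3977 1068/3977; 1658/3977 -171/3977]
step 0: x' = x̄ + K·y = [3293/3977, 4444/3977]
step 0: P' = (I − K·H)·P̄ = [3683/3977 2259/3977; 2259/3977 2487/3977]
step 1: x̄ = F·x = [3293/3977, -18767/3977]
step 1: P̄ = F·P·Fᵀ + Q = [19591/3977 -15567/3977; -15567/3977 74180/3977]
step 1: y = z − H·x̄ = [41511/3977, -58226/3977]
step 1: S = H·P̄·Hᵀ + R = [308651/3977 -538482/3977; -538482/3977 1140053/3977]
step 1: K = P̄·Hᵀ·S⁻¹ = [5356158/15568427 567174/2224061; 6074134/15568427 -115389/2224061]
step 1: x' = x̄ + K·y = [10670453/15568427, 1760419/15568427]
step 1: P' = (I − K·H)·P̄ = [13327861/15568427 8034237/15568427; 8034237/15568427 9111201/15568427]

step 0: x' = [3293/3977, 4444/3977], P' = [3683/3977 2259/3977; 2259/3977 2487/3977]
step 1: x' = [10670453/15568427, 1760419/15568427], P' = [13327861/15568427 8034237/15568427; 8034237/15568427 9111201/15568427]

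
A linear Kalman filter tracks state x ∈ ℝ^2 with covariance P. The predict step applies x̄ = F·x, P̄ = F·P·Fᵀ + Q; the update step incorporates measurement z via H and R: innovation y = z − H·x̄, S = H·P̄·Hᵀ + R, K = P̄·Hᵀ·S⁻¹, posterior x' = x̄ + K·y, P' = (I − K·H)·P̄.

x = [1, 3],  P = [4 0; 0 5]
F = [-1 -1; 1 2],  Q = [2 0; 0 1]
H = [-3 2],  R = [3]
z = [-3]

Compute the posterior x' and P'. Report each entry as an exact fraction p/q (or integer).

x̄ = F·x = [-4, 7]
P̄ = F·P·Fᵀ + Q = [11 -14; -14 25]
y = z − H·x̄ = [-29]
S = H·P̄·Hᵀ + R = [370]
K = P̄·Hᵀ·S⁻¹ = [-61/370; 46/185]
x' = x̄ + K·y = [289/370, -39/185]
P' = (I − K·H)·P̄ = [349/370 216/185; 216/185 393/185]

x' = [289/370, -39/185]
P' = [349/370 216/185; 216/185 393/185]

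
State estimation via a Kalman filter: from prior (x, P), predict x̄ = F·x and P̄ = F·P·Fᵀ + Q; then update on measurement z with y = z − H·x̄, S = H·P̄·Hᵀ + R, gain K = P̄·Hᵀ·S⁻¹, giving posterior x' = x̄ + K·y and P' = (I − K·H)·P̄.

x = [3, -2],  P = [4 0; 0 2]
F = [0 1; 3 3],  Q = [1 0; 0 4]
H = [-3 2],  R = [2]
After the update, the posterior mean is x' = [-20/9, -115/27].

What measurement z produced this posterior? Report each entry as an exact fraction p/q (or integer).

x̄ = F·x = [-2, 3]
P̄ = F·P·Fᵀ + Q = [3 6; 6 58]
S = H·P̄·Hᵀ + R = [189]
K = P̄·Hᵀ·S⁻¹ = [1/63; 14/27]
x' − x̄ = [-2/9, -196/27] = K·y
y = (KᵀK)⁻¹·Kᵀ·(x' − x̄) = [-14]
z = y + H·x̄ = [-14] + [12] = [-2]

z = [-2]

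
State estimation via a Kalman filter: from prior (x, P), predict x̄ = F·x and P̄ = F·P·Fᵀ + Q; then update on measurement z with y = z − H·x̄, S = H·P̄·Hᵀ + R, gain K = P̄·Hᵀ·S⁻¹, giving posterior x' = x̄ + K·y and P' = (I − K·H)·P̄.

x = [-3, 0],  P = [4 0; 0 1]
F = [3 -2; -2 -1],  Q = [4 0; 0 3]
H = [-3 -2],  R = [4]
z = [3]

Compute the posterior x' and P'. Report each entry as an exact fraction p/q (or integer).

x̄ = F·x = [-9, 6]
P̄ = F·P·Fᵀ + Q = [44 -22; -22 20]
y = z − H·x̄ = [-12]
S = H·P̄·Hᵀ + R = [216]
K = P̄·Hᵀ·S⁻¹ = [-11/27; 13/108]
x' = x̄ + K·y = [-37/9, 41/9]
P' = (I − K·H)·P̄ = [220/27 -308/27; -308/27 911/54]

x' = [-37/9, 41/9]
P' = [220/27 -308/27; -308/27 911/54]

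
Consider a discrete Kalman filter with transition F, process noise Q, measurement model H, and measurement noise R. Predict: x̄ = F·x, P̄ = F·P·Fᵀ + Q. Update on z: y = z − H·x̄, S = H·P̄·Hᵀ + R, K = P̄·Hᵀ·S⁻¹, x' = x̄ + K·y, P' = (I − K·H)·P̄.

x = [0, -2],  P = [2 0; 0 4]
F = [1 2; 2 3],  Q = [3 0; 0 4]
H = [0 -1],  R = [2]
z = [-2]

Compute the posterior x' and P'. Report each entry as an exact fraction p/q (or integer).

x' = [12/25, 42/25]
P' = [133/25 28/25; 28/25 48/25]

x̄ = F·x = [-4, -6]
P̄ = F·P·Fᵀ + Q = [21 28; 28 48]
y = z − H·x̄ = [-8]
S = H·P̄·Hᵀ + R = [50]
K = P̄·Hᵀ·S⁻¹ = [-14/25; -24/25]
x' = x̄ + K·y = [12/25, 42/25]
P' = (I − K·H)·P̄ = [133/25 28/25; 28/25 48/25]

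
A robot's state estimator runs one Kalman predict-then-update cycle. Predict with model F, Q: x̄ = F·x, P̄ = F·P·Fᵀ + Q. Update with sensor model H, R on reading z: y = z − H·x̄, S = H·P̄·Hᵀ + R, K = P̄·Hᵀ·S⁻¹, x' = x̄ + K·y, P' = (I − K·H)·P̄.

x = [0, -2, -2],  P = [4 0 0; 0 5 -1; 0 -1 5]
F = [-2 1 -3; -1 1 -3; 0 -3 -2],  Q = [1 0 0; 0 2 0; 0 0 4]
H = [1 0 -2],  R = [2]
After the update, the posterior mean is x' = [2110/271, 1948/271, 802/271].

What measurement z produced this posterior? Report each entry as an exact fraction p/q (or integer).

z = [2]

x̄ = F·x = [4, 4, 10]
P̄ = F·P·Fᵀ + Q = [73 64 8; 64 62 8; 8 8 57]
S = H·P̄·Hᵀ + R = [271]
K = P̄·Hᵀ·S⁻¹ = [57/271; 48/271; -106/271]
x' − x̄ = [1026/271, 864/271, -1908/271] = K·y
y = (KᵀK)⁻¹·Kᵀ·(x' − x̄) = [18]
z = y + H·x̄ = [18] + [-16] = [2]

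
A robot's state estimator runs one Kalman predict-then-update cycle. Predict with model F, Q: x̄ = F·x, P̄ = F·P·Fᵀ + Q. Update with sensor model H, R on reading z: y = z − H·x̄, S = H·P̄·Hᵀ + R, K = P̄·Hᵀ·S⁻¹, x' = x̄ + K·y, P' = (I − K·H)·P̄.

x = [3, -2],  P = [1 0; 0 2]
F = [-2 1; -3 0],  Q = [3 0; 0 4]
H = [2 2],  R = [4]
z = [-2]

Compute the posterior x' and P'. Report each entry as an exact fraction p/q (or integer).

x' = [-8/7, -11/35]
P' = [18/7 -15/7; -15/7 94/35]

x̄ = F·x = [-8, -9]
P̄ = F·P·Fᵀ + Q = [9 6; 6 13]
y = z − H·x̄ = [32]
S = H·P̄·Hᵀ + R = [140]
K = P̄·Hᵀ·S⁻¹ = [3/14; 19/70]
x' = x̄ + K·y = [-8/7, -11/35]
P' = (I − K·H)·P̄ = [18/7 -15/7; -15/7 94/35]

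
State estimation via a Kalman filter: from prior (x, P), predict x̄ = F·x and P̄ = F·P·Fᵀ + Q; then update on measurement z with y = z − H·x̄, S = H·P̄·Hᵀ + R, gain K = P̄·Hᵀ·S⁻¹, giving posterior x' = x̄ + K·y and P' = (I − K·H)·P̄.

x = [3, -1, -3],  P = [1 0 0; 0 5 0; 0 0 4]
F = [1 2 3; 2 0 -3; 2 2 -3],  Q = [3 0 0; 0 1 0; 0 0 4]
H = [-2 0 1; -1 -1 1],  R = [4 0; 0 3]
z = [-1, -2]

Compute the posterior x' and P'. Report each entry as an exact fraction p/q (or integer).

x' = [3240/887, 5094/887, 6089/887]
P' = [8388/887 5737/887 15064/887; 5737/887 7576/887 12764/887; 15064/887 12764/887 30060/887]

x̄ = F·x = [-8, 15, 13]
P̄ = F·P·Fᵀ + Q = [60 -34 -14; -34 41 40; -14 40 64]
y = z − H·x̄ = [-30, -8]
S = H·P̄·Hᵀ + R = [364 118; 118 48]
K = P̄·Hᵀ·S⁻¹ = [-428/887 313/887; 645/1774 -183/887; -17/887 744/887]
x' = x̄ + K·y = [3240/887, 5094/887, 6089/887]
P' = (I − K·H)·P̄ = [8388/887 5737/887 15064/887; 5737/887 7576/887 12764/887; 15064/887 12764/887 30060/887]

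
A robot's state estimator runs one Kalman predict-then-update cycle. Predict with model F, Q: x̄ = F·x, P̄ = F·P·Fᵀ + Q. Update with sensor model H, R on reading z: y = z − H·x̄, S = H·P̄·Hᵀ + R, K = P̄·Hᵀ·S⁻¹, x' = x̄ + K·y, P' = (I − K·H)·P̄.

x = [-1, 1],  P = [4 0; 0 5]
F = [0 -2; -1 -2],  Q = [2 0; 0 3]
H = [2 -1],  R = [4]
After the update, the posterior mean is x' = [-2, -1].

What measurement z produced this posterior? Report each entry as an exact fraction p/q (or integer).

x̄ = F·x = [-2, -1]
P̄ = F·P·Fᵀ + Q = [22 20; 20 27]
S = H·P̄·Hᵀ + R = [39]
K = P̄·Hᵀ·S⁻¹ = [8/13; 1/3]
x' − x̄ = [0, 0] = K·y
y = (KᵀK)⁻¹·Kᵀ·(x' − x̄) = [0]
z = y + H·x̄ = [0] + [-3] = [-3]

z = [-3]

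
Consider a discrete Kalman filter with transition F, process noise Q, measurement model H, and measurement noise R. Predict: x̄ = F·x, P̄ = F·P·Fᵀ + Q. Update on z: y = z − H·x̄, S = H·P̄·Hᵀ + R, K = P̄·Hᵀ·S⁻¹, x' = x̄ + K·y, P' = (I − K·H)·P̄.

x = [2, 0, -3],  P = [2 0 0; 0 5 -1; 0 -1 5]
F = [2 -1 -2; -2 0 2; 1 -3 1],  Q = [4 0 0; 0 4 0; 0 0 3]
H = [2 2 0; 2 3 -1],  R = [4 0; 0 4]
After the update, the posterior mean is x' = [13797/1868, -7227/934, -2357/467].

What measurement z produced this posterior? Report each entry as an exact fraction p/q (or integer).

z = [-1, -3]

x̄ = F·x = [10, -10, -1]
P̄ = F·P·Fᵀ + Q = [33 -26 4; -26 32 12; 4 12 61]
S = H·P̄·Hᵀ + R = [56 32; 32 85]
K = P̄·Hᵀ·S⁻¹ = [851/1868 -168/467; -1/934 176/467; 408/467 -247/467]
x' − x̄ = [-4883/1868, 2113/934, -1890/467] = K·y
y = (KᵀK)⁻¹·Kᵀ·(x' − x̄) = [-1, 6]
z = y + H·x̄ = [-1, 6] + [0, -9] = [-1, -3]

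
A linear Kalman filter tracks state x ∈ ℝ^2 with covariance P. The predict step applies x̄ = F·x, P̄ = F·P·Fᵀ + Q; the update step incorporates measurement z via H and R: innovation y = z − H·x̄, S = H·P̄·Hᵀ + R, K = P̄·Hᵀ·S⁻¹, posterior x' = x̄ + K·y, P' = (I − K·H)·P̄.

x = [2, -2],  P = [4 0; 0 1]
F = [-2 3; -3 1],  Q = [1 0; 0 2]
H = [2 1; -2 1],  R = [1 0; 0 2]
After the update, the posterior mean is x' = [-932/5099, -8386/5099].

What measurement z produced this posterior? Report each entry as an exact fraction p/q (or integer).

x̄ = F·x = [-10, -8]
P̄ = F·P·Fᵀ + Q = [26 27; 27 39]
S = H·P̄·Hᵀ + R = [252 -65; -65 37]
K = P̄·Hᵀ·S⁻¹ = [1298/5099 -1165/5099; 2466/5099 2265/5099]
x' − x̄ = [50058/5099, 32406/5099] = K·y
y = (KᵀK)⁻¹·Kᵀ·(x' − x̄) = [26, -14]
z = y + H·x̄ = [26, -14] + [-28, 12] = [-2, -2]

z = [-2, -2]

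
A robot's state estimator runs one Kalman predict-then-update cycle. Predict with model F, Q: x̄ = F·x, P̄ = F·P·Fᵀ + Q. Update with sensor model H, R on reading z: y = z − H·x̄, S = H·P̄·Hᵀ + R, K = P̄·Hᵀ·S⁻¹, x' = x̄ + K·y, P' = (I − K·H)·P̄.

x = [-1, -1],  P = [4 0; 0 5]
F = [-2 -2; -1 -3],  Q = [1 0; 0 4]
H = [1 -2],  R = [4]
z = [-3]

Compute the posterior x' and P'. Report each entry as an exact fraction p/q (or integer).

x̄ = F·x = [4, 4]
P̄ = F·P·Fᵀ + Q = [37 38; 38 53]
y = z − H·x̄ = [1]
S = H·P̄·Hᵀ + R = [101]
K = P̄·Hᵀ·S⁻¹ = [-39/101; -68/101]
x' = x̄ + K·y = [365/101, 336/101]
P' = (I − K·H)·P̄ = [2216/101 1186/101; 1186/101 729/101]

x' = [365/101, 336/101]
P' = [2216/101 1186/101; 1186/101 729/101]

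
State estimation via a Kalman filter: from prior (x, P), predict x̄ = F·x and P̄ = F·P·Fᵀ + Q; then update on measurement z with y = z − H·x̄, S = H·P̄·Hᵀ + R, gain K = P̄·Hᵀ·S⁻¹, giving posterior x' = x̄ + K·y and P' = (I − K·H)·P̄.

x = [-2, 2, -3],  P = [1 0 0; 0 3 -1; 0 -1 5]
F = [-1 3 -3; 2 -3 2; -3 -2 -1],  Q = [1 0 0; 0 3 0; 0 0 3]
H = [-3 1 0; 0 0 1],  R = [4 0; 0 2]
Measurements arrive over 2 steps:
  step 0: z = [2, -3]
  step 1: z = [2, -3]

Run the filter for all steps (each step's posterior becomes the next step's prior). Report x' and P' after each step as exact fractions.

step 0: x̄ = F·x = [17, -16, 5]
step 0: P̄ = F·P·Fᵀ + Q = [92 -74 -3; -74 66 3; -3 3 25]
step 0: y = z − H·x̄ = [69, -8]
step 0: S = H·P̄·Hᵀ + R = [1342 12; 12 27]
step 0: K = P̄·Hᵀ·S⁻¹ = [-523/2005 29/6015; 86/401 19/1203; 4/6015 16703/18045]
step 0: x' = x̄ + K·y = [-6238/6015, -1598/1203, -42571/18045]
step 0: P' = (I − K·H)·P̄ = [1439/2005 445/401 58/6015; 445/401 1679/401 38/1203; 58/6015 38/1203 33406/18045]
step 1: x̄ = F·x = [24839/6015, -10132/3609, 146653/18045]
step 1: P̄ = F·P·Fᵀ + Q = [98031/2005 -47930/1203 -150328/6015; -47930/1203 134762/3609 81395/3609; -150328/6015 81395/3609 749944/18045]
step 1: y = z − H·x̄ = [310301/18045, -200788/18045]
step 1: S = H·P̄·Hᵀ + R = [13000201/18045 1759927/18045; 1759927/18045 786034/18045]
step 1: K = P̄·Hᵀ·S⁻¹ = [-102628102/394638789 3361417/394638789; 83610347/394638789 17123959/394638789; 3519854/394638789 368638387/394638789]
step 1: x' = x̄ + K·y = [-57508751/131546263, 46433689/131546263, -278026931/131546263]
step 1: P' = (I − K·H)·P̄ = [236804093/394638789 299899871/394638789 6722834/394638789; 299899871/394638789 1234141001/394638789 34247918/394638789; 6722834/394638789 34247918/394638789 737276774/394638789]

step 0: x' = [-6238/6015, -1598/1203, -42571/18045], P' = [1439/2005 445/401 58/6015; 445/401 1679/401 38/1203; 58/6015 38/1203 33406/18045]
step 1: x' = [-57508751/131546263, 46433689/131546263, -278026931/131546263], P' = [236804093/394638789 299899871/394638789 6722834/394638789; 299899871/394638789 1234141001/394638789 34247918/394638789; 6722834/394638789 34247918/394638789 737276774/394638789]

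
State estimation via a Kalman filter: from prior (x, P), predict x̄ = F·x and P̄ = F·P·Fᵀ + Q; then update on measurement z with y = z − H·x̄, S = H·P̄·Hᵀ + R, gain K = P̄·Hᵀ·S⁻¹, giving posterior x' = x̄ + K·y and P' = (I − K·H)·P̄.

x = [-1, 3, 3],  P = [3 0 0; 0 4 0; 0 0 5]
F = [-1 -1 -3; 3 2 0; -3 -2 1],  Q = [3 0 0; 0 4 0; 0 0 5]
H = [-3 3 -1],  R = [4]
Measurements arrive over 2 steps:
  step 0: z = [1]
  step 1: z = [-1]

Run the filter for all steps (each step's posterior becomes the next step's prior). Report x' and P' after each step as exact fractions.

step 0: x̄ = F·x = [-11, 3, 0]
step 0: P̄ = F·P·Fᵀ + Q = [55 -17 2; -17 47 -43; 2 -43 53]
step 0: y = z − H·x̄ = [-41]
step 0: S = H·P̄·Hᵀ + R = [1551]
step 0: K = P̄·Hᵀ·S⁻¹ = [-218/1551; 5/33; -4/33]
step 0: x' = x̄ + K·y = [-8123/1551, -106/33, 164/33]
step 0: P' = (I − K·H)·P̄ = [37781/1551 529/33 -806/33; 529/33 376/33 -479/33; -806/33 -479/33 997/33]
step 1: x̄ = F·x = [-10019/1551, -34333/1551, 42041/1551]
step 1: P̄ = F·P·Fᵀ + Q = [169193/1551 203014/1551 -283196/1551; 203014/1551 715277/1551 -867745/1551; -283196/1551 -867745/1551 1081031/1551]
step 1: y = z − H·x̄ = [10312/141]
step 1: S = H·P̄·Hᵀ + R = [809137/141]
step 1: K = P̄·Hᵀ·S⁻¹ = [34969/809137; 218594/809137; -36814/115591]
step 1: x' = x̄ + K·y = [-29362695/8900507, -21166993/8900507, 4848763/1271501]
step 1: P' = (I − K·H)·P̄ = [875526070/8900507 568666592/8900507 -131731010/1271501; 568666592/8900507 376882133/8900507 -83567359/1271501; -131731010/1271501 -83567359/1271501 20872967/181643]

step 0: x' = [-8123/1551, -106/33, 164/33], P' = [37781/1551 529/33 -806/33; 529/33 376/33 -479/33; -806/33 -479/33 997/33]
step 1: x' = [-29362695/8900507, -21166993/8900507, 4848763/1271501], P' = [875526070/8900507 568666592/8900507 -131731010/1271501; 568666592/8900507 376882133/8900507 -83567359/1271501; -131731010/1271501 -83567359/1271501 20872967/181643]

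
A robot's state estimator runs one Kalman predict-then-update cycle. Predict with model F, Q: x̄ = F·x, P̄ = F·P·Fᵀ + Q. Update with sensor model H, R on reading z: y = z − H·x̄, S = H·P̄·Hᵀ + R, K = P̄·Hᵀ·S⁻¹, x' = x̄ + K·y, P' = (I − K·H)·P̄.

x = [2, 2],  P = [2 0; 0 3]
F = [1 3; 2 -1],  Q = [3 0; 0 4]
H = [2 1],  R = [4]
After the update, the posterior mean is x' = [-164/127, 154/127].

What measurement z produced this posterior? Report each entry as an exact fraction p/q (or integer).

x̄ = F·x = [8, 2]
P̄ = F·P·Fᵀ + Q = [32 -5; -5 15]
S = H·P̄·Hᵀ + R = [127]
K = P̄·Hᵀ·S⁻¹ = [59/127; 5/127]
x' − x̄ = [-1180/127, -100/127] = K·y
y = (KᵀK)⁻¹·Kᵀ·(x' − x̄) = [-20]
z = y + H·x̄ = [-20] + [18] = [-2]

z = [-2]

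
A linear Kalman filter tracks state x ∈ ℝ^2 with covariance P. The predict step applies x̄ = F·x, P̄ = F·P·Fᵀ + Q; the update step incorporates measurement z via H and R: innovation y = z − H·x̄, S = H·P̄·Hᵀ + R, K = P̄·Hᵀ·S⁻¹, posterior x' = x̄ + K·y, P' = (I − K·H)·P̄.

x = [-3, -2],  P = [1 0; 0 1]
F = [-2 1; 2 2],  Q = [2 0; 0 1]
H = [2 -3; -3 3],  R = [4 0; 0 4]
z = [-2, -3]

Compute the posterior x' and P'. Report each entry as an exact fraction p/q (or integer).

x̄ = F·x = [4, -10]
P̄ = F·P·Fᵀ + Q = [7 -2; -2 9]
y = z − H·x̄ = [-40, 39]
S = H·P̄·Hᵀ + R = [137 -153; -153 184]
K = P̄·Hᵀ·S⁻¹ = [-451/1799 -639/1799; -655/1799 -222/1799]
x' = x̄ + K·y = [45/257, -64/257]
P' = (I − K·H)·P̄ = [4360/1799 3508/1799; 3508/1799 3212/1799]

x' = [45/257, -64/257]
P' = [4360/1799 3508/1799; 3508/1799 3212/1799]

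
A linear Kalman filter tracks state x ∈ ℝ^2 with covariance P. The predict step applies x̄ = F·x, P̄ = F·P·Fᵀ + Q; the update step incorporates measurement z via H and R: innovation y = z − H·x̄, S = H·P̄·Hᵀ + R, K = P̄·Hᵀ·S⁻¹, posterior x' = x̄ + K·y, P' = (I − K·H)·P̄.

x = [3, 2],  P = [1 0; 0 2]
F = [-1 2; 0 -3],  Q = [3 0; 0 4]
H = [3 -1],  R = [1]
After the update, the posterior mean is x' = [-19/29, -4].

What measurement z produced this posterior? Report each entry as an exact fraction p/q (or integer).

x̄ = F·x = [1, -6]
P̄ = F·P·Fᵀ + Q = [12 -12; -12 22]
S = H·P̄·Hᵀ + R = [203]
K = P̄·Hᵀ·S⁻¹ = [48/203; -2/7]
x' − x̄ = [-48/29, 2] = K·y
y = (KᵀK)⁻¹·Kᵀ·(x' − x̄) = [-7]
z = y + H·x̄ = [-7] + [9] = [2]

z = [2]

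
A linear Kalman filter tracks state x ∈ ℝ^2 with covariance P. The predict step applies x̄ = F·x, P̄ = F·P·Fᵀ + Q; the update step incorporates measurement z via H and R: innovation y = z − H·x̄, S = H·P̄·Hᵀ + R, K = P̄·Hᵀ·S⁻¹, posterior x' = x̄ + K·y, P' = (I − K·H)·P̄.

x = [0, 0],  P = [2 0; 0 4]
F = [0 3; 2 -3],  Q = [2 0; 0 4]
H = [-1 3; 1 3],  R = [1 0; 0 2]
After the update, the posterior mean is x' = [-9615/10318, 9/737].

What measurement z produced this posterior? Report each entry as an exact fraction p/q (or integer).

x̄ = F·x = [0, 0]
P̄ = F·P·Fᵀ + Q = [38 -36; -36 48]
S = H·P̄·Hᵀ + R = [687 394; 394 256]
K = P̄·Hᵀ·S⁻¹ = [-2449/5159 4717/10318; 126/737 117/737]
x' − x̄ = [-9615/10318, 9/737] = K·y
y = (KᵀK)⁻¹·Kᵀ·(x' − x̄) = [1, -1]
z = y + H·x̄ = [1, -1] + [0, 0] = [1, -1]

z = [1, -1]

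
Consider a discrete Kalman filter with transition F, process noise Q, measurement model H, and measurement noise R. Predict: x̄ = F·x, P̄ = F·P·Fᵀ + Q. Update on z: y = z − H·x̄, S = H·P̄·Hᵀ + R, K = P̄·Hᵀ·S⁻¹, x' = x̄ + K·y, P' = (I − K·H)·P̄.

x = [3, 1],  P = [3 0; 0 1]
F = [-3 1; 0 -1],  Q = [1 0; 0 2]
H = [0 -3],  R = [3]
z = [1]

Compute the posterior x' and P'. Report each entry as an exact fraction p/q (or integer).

x' = [-41/5, -2/5]
P' = [287/10 -1/10; -1/10 3/10]

x̄ = F·x = [-8, -1]
P̄ = F·P·Fᵀ + Q = [29 -1; -1 3]
y = z − H·x̄ = [-2]
S = H·P̄·Hᵀ + R = [30]
K = P̄·Hᵀ·S⁻¹ = [1/10; -3/10]
x' = x̄ + K·y = [-41/5, -2/5]
P' = (I − K·H)·P̄ = [287/10 -1/10; -1/10 3/10]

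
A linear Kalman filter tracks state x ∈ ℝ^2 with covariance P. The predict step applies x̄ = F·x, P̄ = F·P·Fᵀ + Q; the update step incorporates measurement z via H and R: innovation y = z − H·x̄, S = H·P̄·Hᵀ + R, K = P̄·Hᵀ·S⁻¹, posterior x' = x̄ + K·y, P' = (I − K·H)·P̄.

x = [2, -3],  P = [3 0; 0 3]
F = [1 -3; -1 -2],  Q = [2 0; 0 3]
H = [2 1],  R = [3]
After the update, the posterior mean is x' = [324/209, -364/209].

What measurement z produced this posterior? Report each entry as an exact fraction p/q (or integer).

z = [1]

x̄ = F·x = [11, 4]
P̄ = F·P·Fᵀ + Q = [32 15; 15 18]
S = H·P̄·Hᵀ + R = [209]
K = P̄·Hᵀ·S⁻¹ = [79/209; 48/209]
x' − x̄ = [-1975/209, -1200/209] = K·y
y = (KᵀK)⁻¹·Kᵀ·(x' − x̄) = [-25]
z = y + H·x̄ = [-25] + [26] = [1]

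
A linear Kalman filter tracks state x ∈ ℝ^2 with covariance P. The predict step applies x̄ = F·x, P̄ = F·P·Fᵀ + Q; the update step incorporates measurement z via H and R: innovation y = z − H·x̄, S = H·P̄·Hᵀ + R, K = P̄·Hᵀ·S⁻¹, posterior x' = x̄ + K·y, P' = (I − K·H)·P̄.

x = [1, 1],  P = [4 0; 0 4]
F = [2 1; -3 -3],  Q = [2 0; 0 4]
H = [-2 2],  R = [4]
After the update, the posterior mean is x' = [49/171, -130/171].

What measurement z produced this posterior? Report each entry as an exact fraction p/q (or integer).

x̄ = F·x = [3, -6]
P̄ = F·P·Fᵀ + Q = [22 -36; -36 76]
S = H·P̄·Hᵀ + R = [684]
K = P̄·Hᵀ·S⁻¹ = [-29/171; 56/171]
x' − x̄ = [-464/171, 896/171] = K·y
y = (KᵀK)⁻¹·Kᵀ·(x' − x̄) = [16]
z = y + H·x̄ = [16] + [-18] = [-2]

z = [-2]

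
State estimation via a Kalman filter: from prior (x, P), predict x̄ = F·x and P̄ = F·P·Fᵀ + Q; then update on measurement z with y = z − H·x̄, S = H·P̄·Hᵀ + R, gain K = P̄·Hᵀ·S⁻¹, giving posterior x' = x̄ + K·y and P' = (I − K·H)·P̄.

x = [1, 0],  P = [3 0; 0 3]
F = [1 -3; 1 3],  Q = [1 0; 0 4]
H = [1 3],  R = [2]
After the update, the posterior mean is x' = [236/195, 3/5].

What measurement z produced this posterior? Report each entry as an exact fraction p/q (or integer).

z = [3]

x̄ = F·x = [1, 1]
P̄ = F·P·Fᵀ + Q = [31 -24; -24 34]
S = H·P̄·Hᵀ + R = [195]
K = P̄·Hᵀ·S⁻¹ = [-41/195; 2/5]
x' − x̄ = [41/195, -2/5] = K·y
y = (KᵀK)⁻¹·Kᵀ·(x' − x̄) = [-1]
z = y + H·x̄ = [-1] + [4] = [3]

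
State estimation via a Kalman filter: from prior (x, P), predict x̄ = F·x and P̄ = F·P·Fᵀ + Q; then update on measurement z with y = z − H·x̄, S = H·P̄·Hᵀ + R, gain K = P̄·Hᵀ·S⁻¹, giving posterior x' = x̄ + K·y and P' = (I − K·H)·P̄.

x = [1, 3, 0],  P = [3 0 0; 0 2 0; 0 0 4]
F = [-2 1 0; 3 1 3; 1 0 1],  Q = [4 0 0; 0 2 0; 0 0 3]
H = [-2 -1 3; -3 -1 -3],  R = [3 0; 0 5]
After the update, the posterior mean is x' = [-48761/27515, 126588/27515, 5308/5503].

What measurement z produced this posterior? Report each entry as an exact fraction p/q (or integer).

z = [2, -2]

x̄ = F·x = [1, 6, 1]
P̄ = F·P·Fᵀ + Q = [18 -16 -6; -16 67 21; -6 21 10]
S = H·P̄·Hᵀ + R = [114 23; 23 246]
K = P̄·Hᵀ·S⁻¹ = [-8888/27515 -1406/27515; 8774/27515 -9992/27515; 1185/5503 -849/5503]
x' − x̄ = [-76276/27515, -38502/27515, -195/5503] = K·y
y = (KᵀK)⁻¹·Kᵀ·(x' − x̄) = [7, 10]
z = y + H·x̄ = [7, 10] + [-5, -12] = [2, -2]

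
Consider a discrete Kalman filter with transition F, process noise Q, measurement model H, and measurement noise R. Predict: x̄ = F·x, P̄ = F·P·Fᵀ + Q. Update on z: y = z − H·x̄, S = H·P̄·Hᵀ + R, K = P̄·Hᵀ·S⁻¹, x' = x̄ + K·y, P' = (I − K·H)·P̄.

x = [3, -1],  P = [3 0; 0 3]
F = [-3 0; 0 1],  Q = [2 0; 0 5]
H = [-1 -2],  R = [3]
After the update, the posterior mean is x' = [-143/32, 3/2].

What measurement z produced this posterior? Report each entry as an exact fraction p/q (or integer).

z = [1]

x̄ = F·x = [-9, -1]
P̄ = F·P·Fᵀ + Q = [29 0; 0 8]
S = H·P̄·Hᵀ + R = [64]
K = P̄·Hᵀ·S⁻¹ = [-29/64; -1/4]
x' − x̄ = [145/32, 5/2] = K·y
y = (KᵀK)⁻¹·Kᵀ·(x' − x̄) = [-10]
z = y + H·x̄ = [-10] + [11] = [1]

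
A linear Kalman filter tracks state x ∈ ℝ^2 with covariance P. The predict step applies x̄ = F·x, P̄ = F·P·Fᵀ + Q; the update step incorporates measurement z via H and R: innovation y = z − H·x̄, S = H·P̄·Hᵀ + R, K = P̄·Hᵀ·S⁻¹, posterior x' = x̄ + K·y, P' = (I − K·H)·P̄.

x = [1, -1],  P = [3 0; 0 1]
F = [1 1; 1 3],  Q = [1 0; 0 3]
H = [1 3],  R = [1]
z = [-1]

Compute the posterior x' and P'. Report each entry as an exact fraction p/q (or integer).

x̄ = F·x = [0, -2]
P̄ = F·P·Fᵀ + Q = [5 6; 6 15]
y = z − H·x̄ = [5]
S = H·P̄·Hᵀ + R = [177]
K = P̄·Hᵀ·S⁻¹ = [23/177; 17/59]
x' = x̄ + K·y = [115/177, -33/59]
P' = (I − K·H)·P̄ = [356/177 -37/59; -37/59 18/59]

x' = [115/177, -33/59]
P' = [356/177 -37/59; -37/59 18/59]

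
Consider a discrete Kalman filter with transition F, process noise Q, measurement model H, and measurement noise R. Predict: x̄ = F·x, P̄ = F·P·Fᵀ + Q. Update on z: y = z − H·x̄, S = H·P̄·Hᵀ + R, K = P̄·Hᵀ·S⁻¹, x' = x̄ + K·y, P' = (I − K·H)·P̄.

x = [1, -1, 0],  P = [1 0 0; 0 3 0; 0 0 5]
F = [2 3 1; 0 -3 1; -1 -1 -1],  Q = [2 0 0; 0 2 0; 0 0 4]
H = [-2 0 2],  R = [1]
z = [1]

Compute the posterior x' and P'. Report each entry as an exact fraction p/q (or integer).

x' = [-25/37, 947/333, -58/333]
P' = [110/37 -190/37 104/37; -190/37 8618/333 -1684/333; 104/37 -1684/333 965/333]

x̄ = F·x = [-1, 3, 0]
P̄ = F·P·Fᵀ + Q = [38 -22 -16; -22 34 4; -16 4 13]
y = z − H·x̄ = [-1]
S = H·P̄·Hᵀ + R = [333]
K = P̄·Hᵀ·S⁻¹ = [-12/37; 52/333; 58/333]
x' = x̄ + K·y = [-25/37, 947/333, -58/333]
P' = (I − K·H)·P̄ = [110/37 -190/37 104/37; -190/37 8618/333 -1684/333; 104/37 -1684/333 965/333]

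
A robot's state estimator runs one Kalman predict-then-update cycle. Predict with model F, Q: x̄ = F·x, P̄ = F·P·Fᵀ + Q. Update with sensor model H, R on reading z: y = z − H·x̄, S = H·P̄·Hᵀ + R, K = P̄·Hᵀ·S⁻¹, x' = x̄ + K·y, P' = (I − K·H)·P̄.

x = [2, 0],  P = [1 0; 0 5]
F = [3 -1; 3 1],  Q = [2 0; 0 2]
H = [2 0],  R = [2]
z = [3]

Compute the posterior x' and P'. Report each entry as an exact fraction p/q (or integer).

x̄ = F·x = [6, 6]
P̄ = F·P·Fᵀ + Q = [16 4; 4 16]
y = z − H·x̄ = [-9]
S = H·P̄·Hᵀ + R = [66]
K = P̄·Hᵀ·S⁻¹ = [16/33; 4/33]
x' = x̄ + K·y = [18/11, 54/11]
P' = (I − K·H)·P̄ = [16/33 4/33; 4/33 496/33]

x' = [18/11, 54/11]
P' = [16/33 4/33; 4/33 496/33]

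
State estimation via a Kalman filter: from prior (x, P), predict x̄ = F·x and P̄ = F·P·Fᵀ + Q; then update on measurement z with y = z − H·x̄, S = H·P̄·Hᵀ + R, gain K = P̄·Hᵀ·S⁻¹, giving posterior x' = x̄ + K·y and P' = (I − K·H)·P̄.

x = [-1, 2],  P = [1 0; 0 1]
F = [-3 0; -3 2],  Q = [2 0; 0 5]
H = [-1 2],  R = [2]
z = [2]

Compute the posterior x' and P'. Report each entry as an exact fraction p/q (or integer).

x' = [12/7, 100/49]
P' = [10 36/7; 36/7 153/49]

x̄ = F·x = [3, 7]
P̄ = F·P·Fᵀ + Q = [11 9; 9 18]
y = z − H·x̄ = [-9]
S = H·P̄·Hᵀ + R = [49]
K = P̄·Hᵀ·S⁻¹ = [1/7; 27/49]
x' = x̄ + K·y = [12/7, 100/49]
P' = (I − K·H)·P̄ = [10 36/7; 36/7 153/49]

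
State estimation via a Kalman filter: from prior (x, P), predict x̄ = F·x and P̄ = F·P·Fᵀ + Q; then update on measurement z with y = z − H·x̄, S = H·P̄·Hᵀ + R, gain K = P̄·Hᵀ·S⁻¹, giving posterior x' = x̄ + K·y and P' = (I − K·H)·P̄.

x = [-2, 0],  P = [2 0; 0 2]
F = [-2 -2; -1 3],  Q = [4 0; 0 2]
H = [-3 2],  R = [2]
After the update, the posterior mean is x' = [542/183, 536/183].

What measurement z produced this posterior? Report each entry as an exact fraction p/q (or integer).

x̄ = F·x = [4, 2]
P̄ = F·P·Fᵀ + Q = [20 -8; -8 22]
S = H·P̄·Hᵀ + R = [366]
K = P̄·Hᵀ·S⁻¹ = [-38/183; 34/183]
x' − x̄ = [-190/183, 170/183] = K·y
y = (KᵀK)⁻¹·Kᵀ·(x' − x̄) = [5]
z = y + H·x̄ = [5] + [-8] = [-3]

z = [-3]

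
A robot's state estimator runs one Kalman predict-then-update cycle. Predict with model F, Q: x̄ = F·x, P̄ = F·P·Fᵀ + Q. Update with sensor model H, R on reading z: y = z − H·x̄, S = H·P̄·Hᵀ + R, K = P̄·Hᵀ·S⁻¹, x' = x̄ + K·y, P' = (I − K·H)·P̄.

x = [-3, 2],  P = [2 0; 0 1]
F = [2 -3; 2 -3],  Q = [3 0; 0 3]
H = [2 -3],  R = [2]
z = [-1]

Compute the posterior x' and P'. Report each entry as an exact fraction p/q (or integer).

x̄ = F·x = [-12, -12]
P̄ = F·P·Fᵀ + Q = [20 17; 17 20]
y = z − H·x̄ = [-13]
S = H·P̄·Hᵀ + R = [58]
K = P̄·Hᵀ·S⁻¹ = [-11/58; -13/29]
x' = x̄ + K·y = [-553/58, -179/29]
P' = (I − K·H)·P̄ = [1039/58 350/29; 350/29 242/29]

x' = [-553/58, -179/29]
P' = [1039/58 350/29; 350/29 242/29]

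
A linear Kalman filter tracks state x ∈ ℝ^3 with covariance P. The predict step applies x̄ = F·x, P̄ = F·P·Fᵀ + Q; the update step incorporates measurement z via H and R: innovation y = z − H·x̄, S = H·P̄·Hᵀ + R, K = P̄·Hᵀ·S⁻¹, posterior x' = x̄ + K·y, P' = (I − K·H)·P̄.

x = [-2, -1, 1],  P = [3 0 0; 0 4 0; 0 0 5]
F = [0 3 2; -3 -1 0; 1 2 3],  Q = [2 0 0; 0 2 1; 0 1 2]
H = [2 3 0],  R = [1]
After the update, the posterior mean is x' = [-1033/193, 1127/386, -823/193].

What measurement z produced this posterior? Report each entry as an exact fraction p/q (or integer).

z = [-2]

x̄ = F·x = [-1, 7, -1]
P̄ = F·P·Fᵀ + Q = [58 -12 54; -12 33 -16; 54 -16 66]
S = H·P̄·Hᵀ + R = [386]
K = P̄·Hᵀ·S⁻¹ = [40/193; 75/386; 30/193]
x' − x̄ = [-840/193, -1575/386, -630/193] = K·y
y = (KᵀK)⁻¹·Kᵀ·(x' − x̄) = [-21]
z = y + H·x̄ = [-21] + [19] = [-2]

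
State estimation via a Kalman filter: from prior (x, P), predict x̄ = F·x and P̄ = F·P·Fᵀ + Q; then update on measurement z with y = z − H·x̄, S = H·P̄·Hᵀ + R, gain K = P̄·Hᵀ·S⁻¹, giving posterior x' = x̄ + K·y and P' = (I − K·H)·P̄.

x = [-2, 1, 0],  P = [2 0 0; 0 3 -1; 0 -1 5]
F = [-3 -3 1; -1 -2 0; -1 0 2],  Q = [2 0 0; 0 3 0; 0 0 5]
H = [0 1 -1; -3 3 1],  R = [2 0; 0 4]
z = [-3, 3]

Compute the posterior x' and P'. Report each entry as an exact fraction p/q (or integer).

x' = [-2811/1207, -4351/2414, 2749/2414]
P' = [22892/1207 16611/1207 16327/1207; 16611/1207 12475/1207 11694/1207; 16327/1207 11694/1207 13185/1207]

x̄ = F·x = [3, 0, 2]
P̄ = F·P·Fᵀ + Q = [58 26 22; 26 17 6; 22 6 27]
y = z − H·x̄ = [-1, 10]
S = H·P̄·Hᵀ + R = [34 0; 0 142]
K = P̄·Hᵀ·S⁻¹ = [2/17 -37/71; 11/34 -21/142; -21/34 -21/142]
x' = x̄ + K·y = [-2811/1207, -4351/2414, 2749/2414]
P' = (I − K·H)·P̄ = [22892/1207 16611/1207 16327/1207; 16611/1207 12475/1207 11694/1207; 16327/1207 11694/1207 13185/1207]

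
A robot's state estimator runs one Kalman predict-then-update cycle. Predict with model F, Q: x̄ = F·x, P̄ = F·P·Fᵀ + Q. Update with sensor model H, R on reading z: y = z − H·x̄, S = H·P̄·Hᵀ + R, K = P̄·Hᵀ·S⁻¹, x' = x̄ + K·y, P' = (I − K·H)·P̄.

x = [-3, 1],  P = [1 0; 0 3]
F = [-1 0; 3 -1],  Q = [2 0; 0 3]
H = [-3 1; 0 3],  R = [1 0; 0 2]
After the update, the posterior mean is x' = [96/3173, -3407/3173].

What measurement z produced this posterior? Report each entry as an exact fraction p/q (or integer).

z = [-1, -3]

x̄ = F·x = [3, -10]
P̄ = F·P·Fᵀ + Q = [3 -3; -3 15]
S = H·P̄·Hᵀ + R = [61 72; 72 137]
K = P̄·Hᵀ·S⁻¹ = [-996/3173 315/3173; 48/3173 1017/3173]
x' − x̄ = [-9423/3173, 28323/3173] = K·y
y = (KᵀK)⁻¹·Kᵀ·(x' − x̄) = [18, 27]
z = y + H·x̄ = [18, 27] + [-19, -30] = [-1, -3]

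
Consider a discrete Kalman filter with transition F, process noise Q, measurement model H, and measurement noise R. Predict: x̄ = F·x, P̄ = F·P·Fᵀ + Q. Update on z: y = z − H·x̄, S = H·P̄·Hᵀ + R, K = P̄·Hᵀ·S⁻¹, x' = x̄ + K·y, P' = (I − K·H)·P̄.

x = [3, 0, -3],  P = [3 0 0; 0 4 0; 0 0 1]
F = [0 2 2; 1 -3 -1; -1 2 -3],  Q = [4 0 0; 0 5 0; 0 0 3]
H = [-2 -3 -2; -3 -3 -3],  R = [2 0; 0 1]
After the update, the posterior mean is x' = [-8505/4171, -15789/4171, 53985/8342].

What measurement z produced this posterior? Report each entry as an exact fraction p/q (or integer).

x̄ = F·x = [-6, 6, 6]
P̄ = F·P·Fᵀ + Q = [24 -26 10; -26 45 -24; 10 -24 31]
S = H·P̄·Hᵀ + R = [107 105; 105 181]
K = P̄·Hᵀ·S⁻¹ = [2165/4171 -1809/4171; -3955/4171 2640/4171; 3545/8342 -4407/8342]
x' − x̄ = [16521/4171, -40815/4171, 3933/8342] = K·y
y = (KᵀK)⁻¹·Kᵀ·(x' − x̄) = [21, 16]
z = y + H·x̄ = [21, 16] + [-18, -18] = [3, -2]

z = [3, -2]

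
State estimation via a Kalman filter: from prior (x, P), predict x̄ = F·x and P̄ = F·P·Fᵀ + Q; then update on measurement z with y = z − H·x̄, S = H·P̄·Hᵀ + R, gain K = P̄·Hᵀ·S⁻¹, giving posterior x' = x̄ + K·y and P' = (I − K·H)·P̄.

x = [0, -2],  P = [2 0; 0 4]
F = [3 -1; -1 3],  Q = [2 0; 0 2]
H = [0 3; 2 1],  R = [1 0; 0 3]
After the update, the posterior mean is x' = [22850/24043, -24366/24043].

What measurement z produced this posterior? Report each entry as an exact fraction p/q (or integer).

z = [-3, 1]

x̄ = F·x = [2, -6]
P̄ = F·P·Fᵀ + Q = [24 -18; -18 40]
S = H·P̄·Hᵀ + R = [361 12; 12 67]
K = P̄·Hᵀ·S⁻¹ = [-3978/24043 11478/24043; 7992/24043 4/24043]
x' − x̄ = [-25236/24043, 119892/24043] = K·y
y = (KᵀK)⁻¹·Kᵀ·(x' − x̄) = [15, 3]
z = y + H·x̄ = [15, 3] + [-18, -2] = [-3, 1]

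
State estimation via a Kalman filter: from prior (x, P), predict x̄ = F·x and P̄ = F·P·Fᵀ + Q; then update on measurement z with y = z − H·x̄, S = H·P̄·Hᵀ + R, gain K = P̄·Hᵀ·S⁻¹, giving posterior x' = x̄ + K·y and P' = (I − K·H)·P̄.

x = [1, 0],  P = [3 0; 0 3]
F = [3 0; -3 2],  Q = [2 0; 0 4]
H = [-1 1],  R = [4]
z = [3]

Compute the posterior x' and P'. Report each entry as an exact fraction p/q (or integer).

x̄ = F·x = [3, -3]
P̄ = F·P·Fᵀ + Q = [29 -27; -27 43]
y = z − H·x̄ = [9]
S = H·P̄·Hᵀ + R = [130]
K = P̄·Hᵀ·S⁻¹ = [-28/65; 7/13]
x' = x̄ + K·y = [-57/65, 24/13]
P' = (I − K·H)·P̄ = [317/65 41/13; 41/13 69/13]

x' = [-57/65, 24/13]
P' = [317/65 41/13; 41/13 69/13]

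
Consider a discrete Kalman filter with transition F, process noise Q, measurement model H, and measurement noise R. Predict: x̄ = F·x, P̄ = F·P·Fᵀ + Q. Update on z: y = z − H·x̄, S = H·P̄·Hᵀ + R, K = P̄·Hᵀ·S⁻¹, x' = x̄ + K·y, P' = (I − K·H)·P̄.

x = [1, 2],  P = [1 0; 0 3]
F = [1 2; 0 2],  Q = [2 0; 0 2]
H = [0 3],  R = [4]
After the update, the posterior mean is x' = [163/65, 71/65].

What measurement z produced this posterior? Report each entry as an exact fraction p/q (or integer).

x̄ = F·x = [5, 4]
P̄ = F·P·Fᵀ + Q = [15 12; 12 14]
S = H·P̄·Hᵀ + R = [130]
K = P̄·Hᵀ·S⁻¹ = [18/65; 21/65]
x' − x̄ = [-162/65, -189/65] = K·y
y = (KᵀK)⁻¹·Kᵀ·(x' − x̄) = [-9]
z = y + H·x̄ = [-9] + [12] = [3]

z = [3]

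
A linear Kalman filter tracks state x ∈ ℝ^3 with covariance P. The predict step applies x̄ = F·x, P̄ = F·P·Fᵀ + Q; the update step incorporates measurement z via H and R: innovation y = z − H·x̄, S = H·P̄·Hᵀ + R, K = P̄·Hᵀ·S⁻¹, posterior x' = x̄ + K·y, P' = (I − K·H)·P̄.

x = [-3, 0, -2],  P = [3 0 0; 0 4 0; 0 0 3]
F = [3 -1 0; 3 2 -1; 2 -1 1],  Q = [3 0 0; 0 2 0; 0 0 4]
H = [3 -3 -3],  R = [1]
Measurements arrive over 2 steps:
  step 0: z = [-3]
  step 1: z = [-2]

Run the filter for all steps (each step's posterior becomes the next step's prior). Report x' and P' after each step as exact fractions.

step 0: x̄ = F·x = [-9, -7, -8]
step 0: P̄ = F·P·Fᵀ + Q = [34 19 22; 19 48 7; 22 7 23]
step 0: y = z − H·x̄ = [-21]
step 0: S = H·P̄·Hᵀ + R = [334]
step 0: K = P̄·Hᵀ·S⁻¹ = [-21/334; -54/167; -12/167]
step 0: x' = x̄ + K·y = [-2565/334, -35/167, -1084/167]
step 0: P' = (I − K·H)·P̄ = [10915/334 2039/167 3422/167; 2039/167 2184/167 -127/167; 3422/167 -127/167 3553/167]
step 1: x̄ = F·x = [-7625/334, -5667/334, -3614/167]
step 1: P̄ = F·P·Fᵀ + Q = [79137/334 80947/334 35127/167; 80947/334 132369/334 29904/167; 35127/167 29904/167 34021/167]
step 1: y = z − H·x̄ = [-8239/167]
step 1: S = H·P̄·Hᵀ + R = [435596/167]
step 1: K = P̄·Hᵀ·S⁻¹ = [-27024/108899; -23835/62228; -6171/31114]
step 1: x' = x̄ + K·y = [-329387/31114, 120081/62228, -368881/31114]
step 1: P' = (I − K·H)·P̄ = [16620165/217798 -173303/31114 1275093/15557; -173303/31114 848973/62228 -593817/31114; 1275093/15557 -593817/31114 1573030/15557]

step 0: x' = [-2565/334, -35/167, -1084/167], P' = [10915/334 2039/167 3422/167; 2039/167 2184/167 -127/167; 3422/167 -127/167 3553/167]
step 1: x' = [-329387/31114, 120081/62228, -368881/31114], P' = [16620165/217798 -173303/31114 1275093/15557; -173303/31114 848973/62228 -593817/31114; 1275093/15557 -593817/31114 1573030/15557]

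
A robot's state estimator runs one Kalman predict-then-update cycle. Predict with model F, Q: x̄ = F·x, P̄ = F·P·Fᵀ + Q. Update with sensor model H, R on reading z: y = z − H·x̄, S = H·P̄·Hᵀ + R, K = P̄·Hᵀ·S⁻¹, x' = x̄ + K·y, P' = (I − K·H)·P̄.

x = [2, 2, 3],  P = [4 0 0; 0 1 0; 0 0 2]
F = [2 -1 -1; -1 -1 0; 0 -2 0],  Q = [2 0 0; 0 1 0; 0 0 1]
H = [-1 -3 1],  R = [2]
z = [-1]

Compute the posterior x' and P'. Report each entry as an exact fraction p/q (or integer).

x' = [-11/6, -1/4, -11/4]
P' = [125/6 -25/4 9/4; -25/4 21/8 7/8; 9/4 7/8 37/8]

x̄ = F·x = [-1, -4, -4]
P̄ = F·P·Fᵀ + Q = [21 -7 2; -7 6 2; 2 2 5]
y = z − H·x̄ = [-10]
S = H·P̄·Hᵀ + R = [24]
K = P̄·Hᵀ·S⁻¹ = [1/12; -3/8; -1/8]
x' = x̄ + K·y = [-11/6, -1/4, -11/4]
P' = (I − K·H)·P̄ = [125/6 -25/4 9/4; -25/4 21/8 7/8; 9/4 7/8 37/8]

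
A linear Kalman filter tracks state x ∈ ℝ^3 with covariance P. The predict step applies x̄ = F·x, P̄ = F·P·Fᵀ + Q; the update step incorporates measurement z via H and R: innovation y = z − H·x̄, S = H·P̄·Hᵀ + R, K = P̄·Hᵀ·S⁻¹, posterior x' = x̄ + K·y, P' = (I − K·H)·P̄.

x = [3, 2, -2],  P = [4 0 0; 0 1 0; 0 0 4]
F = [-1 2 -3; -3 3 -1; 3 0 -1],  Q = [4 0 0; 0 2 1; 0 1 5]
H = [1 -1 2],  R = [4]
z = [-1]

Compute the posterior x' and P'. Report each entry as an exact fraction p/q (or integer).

x' = [1871/347, 2226/347, 66/347]
P' = [16332/347 11904/347 -2178/347; 11904/347 10808/347 -714/347; -2178/347 -714/347 974/347]

x̄ = F·x = [7, -1, 11]
P̄ = F·P·Fᵀ + Q = [48 30 0; 30 51 -31; 0 -31 45]
y = z − H·x̄ = [-31]
S = H·P̄·Hᵀ + R = [347]
K = P̄·Hᵀ·S⁻¹ = [18/347; -83/347; 121/347]
x' = x̄ + K·y = [1871/347, 2226/347, 66/347]
P' = (I − K·H)·P̄ = [16332/347 11904/347 -2178/347; 11904/347 10808/347 -714/347; -2178/347 -714/347 974/347]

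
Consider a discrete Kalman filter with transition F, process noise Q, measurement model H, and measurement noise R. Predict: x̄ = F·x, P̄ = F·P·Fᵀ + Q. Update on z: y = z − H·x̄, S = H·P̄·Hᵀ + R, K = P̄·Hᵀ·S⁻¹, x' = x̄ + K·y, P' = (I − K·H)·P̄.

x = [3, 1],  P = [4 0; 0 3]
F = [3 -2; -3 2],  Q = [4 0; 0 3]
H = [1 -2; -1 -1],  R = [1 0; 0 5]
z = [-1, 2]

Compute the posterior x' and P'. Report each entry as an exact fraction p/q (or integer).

x' = [-718/673, -157/2692]
P' = [946/673 723/1346; 723/1346 2343/5384]

x̄ = F·x = [7, -7]
P̄ = F·P·Fᵀ + Q = [52 -48; -48 51]
y = z − H·x̄ = [-22, 2]
S = H·P̄·Hᵀ + R = [449 2; 2 12]
K = P̄·Hᵀ·S⁻¹ = [223/673 -523/1346; -897/2692 -1047/5384]
x' = x̄ + K·y = [-718/673, -157/2692]
P' = (I − K·H)·P̄ = [946/673 723/1346; 723/1346 2343/5384]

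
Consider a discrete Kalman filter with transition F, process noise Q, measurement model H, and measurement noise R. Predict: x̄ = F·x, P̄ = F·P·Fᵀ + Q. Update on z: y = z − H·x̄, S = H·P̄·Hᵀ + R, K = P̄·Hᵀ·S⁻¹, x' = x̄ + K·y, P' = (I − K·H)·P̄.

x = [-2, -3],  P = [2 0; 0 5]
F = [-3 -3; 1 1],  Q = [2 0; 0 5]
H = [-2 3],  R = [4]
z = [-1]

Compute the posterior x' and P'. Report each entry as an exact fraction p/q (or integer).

x̄ = F·x = [15, -5]
P̄ = F·P·Fᵀ + Q = [65 -21; -21 12]
y = z − H·x̄ = [44]
S = H·P̄·Hᵀ + R = [624]
K = P̄·Hᵀ·S⁻¹ = [-193/624; 1/8]
x' = x̄ + K·y = [217/156, 1/2]
P' = (I − K·H)·P̄ = [3311/624 25/8; 25/8 9/4]

x' = [217/156, 1/2]
P' = [3311/624 25/8; 25/8 9/4]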